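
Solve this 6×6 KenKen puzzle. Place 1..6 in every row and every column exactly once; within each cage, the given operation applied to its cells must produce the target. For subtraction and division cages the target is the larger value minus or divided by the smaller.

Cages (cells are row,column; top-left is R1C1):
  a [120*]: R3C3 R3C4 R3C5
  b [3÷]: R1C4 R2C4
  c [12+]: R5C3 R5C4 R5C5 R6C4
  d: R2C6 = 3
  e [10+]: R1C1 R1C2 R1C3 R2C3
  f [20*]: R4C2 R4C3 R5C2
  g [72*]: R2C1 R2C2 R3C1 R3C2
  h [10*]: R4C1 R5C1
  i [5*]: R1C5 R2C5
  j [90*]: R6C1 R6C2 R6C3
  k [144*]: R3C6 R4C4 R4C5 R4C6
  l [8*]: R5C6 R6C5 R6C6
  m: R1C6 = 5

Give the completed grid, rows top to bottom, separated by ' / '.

3 2 4 6 1 5 / 4 6 1 2 5 3 / 1 3 6 5 4 2 / 2 1 5 4 3 6 / 5 4 2 3 6 1 / 6 5 3 1 2 4

Cage m is given, which forces R1C6 = 5.
D is a freebie, leaving R2C6 = 3.
Row 1 now contains 5; hence R1C5 = 1.
Cage i needs two cells with product 5, which forces R2C5 = 5.
Cage e has sum 10; hence R2C3 = 1.
Row 1 needs a 6, and only R1C4 is open for it.
Column 4 now contains 6, leaving R2C4 = 2.
Row 3 needs a 2, and only R3C6 is open for it.
The 3 cells of cage l must have product 8, which forces R6C5 = 2.
The only place for 1 in row 4 is R4C2.
Cage g has product 72, which forces R3C1 = 1.
1 is placed in column 2; hence R3C2 = 3.
Row 4 needs a 2, and only R4C1 is open for it.
Column 1 now contains 2, leaving R5C1 = 5.
Row 5 now contains 5, which forces R5C2 = 4.
Row 5 already has 4, so R5C6 = 1.
Column 6 now contains 1, so R6C6 = 4.
Column 2 now contains 4, leaving R1C2 = 2.
The 4 cells of cage g must have product 72; hence R2C1 = 4.
Column 2 now contains 4, so R2C2 = 6.
The 3 cells of cage f must have product 20; hence R4C3 = 5.
Column 6 already has 4, which forces R4C6 = 6.
Cage c needs sum 12, leaving R5C3 = 2.
Row 5 now contains 1, so R5C4 = 3.
Cage c needs sum 12, which forces R5C5 = 6.
Column 2 already has 6; hence R6C2 = 5.
Cage c needs sum 12, leaving R6C4 = 1.
4 is placed in column 1, which forces R1C1 = 3.
The 4 cells of cage e must have sum 10; hence R1C3 = 4.
Cage a needs product 120, which forces R3C3 = 6.
Cage a needs product 120; hence R3C4 = 5.
Column 5 already has 6, leaving R3C5 = 4.
Column 4 already has 3, leaving R4C4 = 4.
The 4 cells of cage k must have product 144, which forces R4C5 = 3.
Column 1 now contains 3, which forces R6C1 = 6.
Column 3 already has 6, which forces R6C3 = 3.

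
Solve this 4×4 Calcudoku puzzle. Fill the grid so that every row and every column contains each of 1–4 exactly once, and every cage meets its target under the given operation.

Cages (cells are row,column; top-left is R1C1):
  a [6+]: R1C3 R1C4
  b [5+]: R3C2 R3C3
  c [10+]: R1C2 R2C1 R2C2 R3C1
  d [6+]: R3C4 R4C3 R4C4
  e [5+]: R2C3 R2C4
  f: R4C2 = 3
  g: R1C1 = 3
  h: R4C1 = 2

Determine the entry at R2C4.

G is a freebie, which forces R1C1 = 3.
Cage h is a single given cell; hence R4C1 = 2.
F is a freebie, leaving R4C2 = 3.
Row 4 already has 3; hence R4C3 = 1.
1 is placed in row 4, so R4C4 = 4.
Cage a's pair has sum 6, which forces R1C3 = 4.
4 is placed in column 4, leaving R1C4 = 2.
Column 3 now contains 4, leaving R3C3 = 3.
The 3 cells of cage d must have sum 6, leaving R3C4 = 1.
Row 1 already has 4, so R1C2 = 1.
Cage c needs sum 10, so R2C1 = 1.
Cage c needs sum 10, so R2C2 = 4.
Column 3 now contains 3; hence R2C3 = 2.
Column 4 already has 1; hence R2C4 = 3.
Row 3 already has 1; hence R3C1 = 4.
Row 3 already has 1, which forces R3C2 = 2.
The full grid is 3 1 4 2 / 1 4 2 3 / 4 2 3 1 / 2 3 1 4.

3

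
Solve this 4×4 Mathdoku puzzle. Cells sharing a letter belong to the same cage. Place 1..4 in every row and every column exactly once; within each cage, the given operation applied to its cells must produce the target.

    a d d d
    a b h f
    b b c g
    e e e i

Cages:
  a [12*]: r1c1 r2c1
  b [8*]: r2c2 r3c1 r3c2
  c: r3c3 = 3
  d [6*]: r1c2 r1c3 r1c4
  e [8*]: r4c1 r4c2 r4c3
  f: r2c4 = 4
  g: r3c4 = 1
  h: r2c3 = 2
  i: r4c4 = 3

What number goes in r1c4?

H is a freebie, leaving r2c3 = 2.
Cage f is a single given cell; hence r2c4 = 4.
Cage c is a single given cell, so r3c3 = 3.
Cage g is given, so r3c4 = 1.
I is a freebie, which forces r4c4 = 3.
Cage a's pair has product 12; hence r1c1 = 4.
The 3 cells of cage d must have product 6; hence r1c2 = 3.
Column 3 now contains 3, which forces r1c3 = 1.
3 is placed in column 4, which forces r1c4 = 2.
Row 2 already has 4; hence r2c1 = 3.
Row 2 already has 4; hence r2c2 = 1.
4 is placed in column 1, leaving r3c1 = 2.
2 is placed in row 3, so r3c2 = 4.
Column 1 already has 2, so r4c1 = 1.
Column 2 now contains 4, so r4c2 = 2.
Column 3 already has 1, which forces r4c3 = 4.
Completed grid: 4 3 1 2 / 3 1 2 4 / 2 4 3 1 / 1 2 4 3.

2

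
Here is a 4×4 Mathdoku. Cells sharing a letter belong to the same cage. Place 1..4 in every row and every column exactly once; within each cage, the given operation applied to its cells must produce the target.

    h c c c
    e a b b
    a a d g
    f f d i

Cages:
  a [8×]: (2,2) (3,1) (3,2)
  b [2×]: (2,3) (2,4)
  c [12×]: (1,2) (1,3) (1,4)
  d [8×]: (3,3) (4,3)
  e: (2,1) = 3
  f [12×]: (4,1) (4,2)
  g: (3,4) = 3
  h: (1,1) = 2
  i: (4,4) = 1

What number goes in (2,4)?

Cage h is given; hence (1,1) = 2.
Cage e is a single given cell; hence (2,1) = 3.
Cage g is given, leaving (3,4) = 3.
Column 1 now contains 3, which forces (4,1) = 4.
Row 4 now contains 4; hence (4,2) = 3.
Row 4 now contains 4, so (4,3) = 2.
I is a freebie, so (4,4) = 1.
The 3 cells of cage c must have product 12, so (1,2) = 1.
The 3 cells of cage c must have product 12, leaving (1,3) = 3.
Column 4 already has 1; hence (1,4) = 4.
2 is placed in column 3, which forces (2,3) = 1.
Column 4 already has 1, so (2,4) = 2.
Column 1 now contains 4, so (3,1) = 1.
2 is placed in column 3; hence (3,3) = 4.
2 is placed in row 2, so (2,2) = 4.
Row 3 now contains 4, leaving (3,2) = 2.
The full grid is 2 1 3 4 / 3 4 1 2 / 1 2 4 3 / 4 3 2 1.

2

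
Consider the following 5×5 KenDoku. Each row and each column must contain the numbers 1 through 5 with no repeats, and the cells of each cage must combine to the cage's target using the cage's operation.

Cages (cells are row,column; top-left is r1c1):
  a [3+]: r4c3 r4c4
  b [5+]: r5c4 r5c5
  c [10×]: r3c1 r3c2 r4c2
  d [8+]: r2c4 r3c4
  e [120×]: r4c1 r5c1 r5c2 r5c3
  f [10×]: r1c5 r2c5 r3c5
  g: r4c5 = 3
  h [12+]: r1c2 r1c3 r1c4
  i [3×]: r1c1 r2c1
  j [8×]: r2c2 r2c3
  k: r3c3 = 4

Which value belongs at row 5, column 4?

1

Cage k is a single given cell, so r3c3 = 4.
Cage g is given, so r4c5 = 3.
The two cells of cage j must have product 8, so r2c2 = 4.
Column 3 now contains 4, so r2c3 = 2.
2 is placed in column 3, which forces r4c3 = 1.
Row 4 already has 1, which forces r4c4 = 2.
Cage h needs sum 12, so r1c4 = 4.
Row 4 now contains 2, which forces r4c2 = 5.
Column 2 already has 5; hence r1c2 = 3.
Cage h needs sum 12; hence r1c3 = 5.
5 is placed in row 4, leaving r4c1 = 4.
Column 2 already has 3, which forces r5c2 = 2.
5 is placed in column 3, leaving r5c3 = 3.
Row 5 already has 3; hence r5c4 = 1.
2 is placed in row 5, which forces r5c5 = 4.
Row 1 now contains 3, which forces r1c1 = 1.
1 is placed in row 1, so r1c5 = 2.
Cage i needs two cells with product 3, which forces r2c1 = 3.
Row 2 already has 3; hence r2c4 = 5.
Row 2 now contains 5, so r2c5 = 1.
Cage c needs product 10; hence r3c1 = 2.
Column 2 already has 2, leaving r3c2 = 1.
5 is placed in column 4; hence r3c4 = 3.
Column 5 now contains 1; hence r3c5 = 5.
Row 5 already has 3, so r5c1 = 5.
Filled in: 1 3 5 4 2 / 3 4 2 5 1 / 2 1 4 3 5 / 4 5 1 2 3 / 5 2 3 1 4.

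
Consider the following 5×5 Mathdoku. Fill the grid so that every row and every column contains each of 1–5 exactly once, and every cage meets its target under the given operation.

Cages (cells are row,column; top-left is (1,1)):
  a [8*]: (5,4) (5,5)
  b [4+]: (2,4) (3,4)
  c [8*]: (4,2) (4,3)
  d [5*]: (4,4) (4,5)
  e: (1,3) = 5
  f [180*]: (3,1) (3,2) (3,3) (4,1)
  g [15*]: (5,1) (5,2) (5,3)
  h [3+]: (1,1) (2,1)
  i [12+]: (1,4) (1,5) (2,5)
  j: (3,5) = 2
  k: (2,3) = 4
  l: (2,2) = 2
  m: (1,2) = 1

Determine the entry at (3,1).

Cage m is given; hence (1,2) = 1.
Cage e is a single given cell, which forces (1,3) = 5.
L is a freebie, so (2,2) = 2.
Cage k is given; hence (2,3) = 4.
4 is placed in column 3, which forces (3,3) = 3.
Row 3 already has 3, which forces (3,4) = 1.
Cage j is given, leaving (3,5) = 2.
Cage f needs product 180; hence (4,1) = 3.
Column 2 now contains 2; hence (4,2) = 4.
4 is placed in column 3, leaving (4,3) = 2.
1 is placed in column 4, so (4,4) = 5.
Row 4 now contains 5, so (4,5) = 1.
Column 3 now contains 3; hence (5,3) = 1.
Column 5 now contains 2, so (5,5) = 4.
Row 1 now contains 1, so (1,1) = 2.
Cage i has sum 12, leaving (1,4) = 4.
4 is placed in column 5; hence (1,5) = 3.
2 is placed in row 2, leaving (2,1) = 1.
1 is placed in column 4, leaving (2,4) = 3.
The 3 cells of cage i must have sum 12, leaving (2,5) = 5.
The 4 cells of cage f must have product 180, so (3,1) = 4.
Column 2 now contains 4, leaving (3,2) = 5.
Row 5 now contains 1, so (5,1) = 5.
Cage g needs product 15; hence (5,2) = 3.
Row 5 already has 4, leaving (5,4) = 2.
Completed grid: 2 1 5 4 3 / 1 2 4 3 5 / 4 5 3 1 2 / 3 4 2 5 1 / 5 3 1 2 4.

4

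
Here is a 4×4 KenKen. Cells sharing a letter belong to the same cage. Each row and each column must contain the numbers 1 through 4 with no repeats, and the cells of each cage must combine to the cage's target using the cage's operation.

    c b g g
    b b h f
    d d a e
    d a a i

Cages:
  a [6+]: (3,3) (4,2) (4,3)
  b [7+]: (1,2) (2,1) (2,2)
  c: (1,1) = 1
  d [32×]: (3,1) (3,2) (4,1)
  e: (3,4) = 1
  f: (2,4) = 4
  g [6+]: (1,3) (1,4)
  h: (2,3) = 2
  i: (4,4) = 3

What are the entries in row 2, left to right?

C is a freebie, leaving (1,1) = 1.
Cage h is given; hence (2,3) = 2.
F is a freebie, leaving (2,4) = 4.
Cage d needs product 32, leaving (3,1) = 2.
The 3 cells of cage d must have product 32; hence (3,2) = 4.
Cage e is given, leaving (3,4) = 1.
The 3 cells of cage d must have product 32, which forces (4,1) = 4.
Cage i is a single given cell, so (4,4) = 3.
The 3 cells of cage b must have sum 7, leaving (1,2) = 3.
Column 3 already has 2; hence (1,3) = 4.
4 is placed in column 4, which forces (1,4) = 2.
Row 2 already has 4; hence (2,1) = 3.
Cage b has sum 7; hence (2,2) = 1.
Row 3 already has 1; hence (3,3) = 3.
The 3 cells of cage a must have sum 6, which forces (4,2) = 2.
Row 4 now contains 3, which forces (4,3) = 1.
Completed grid: 1 3 4 2 / 3 1 2 4 / 2 4 3 1 / 4 2 1 3.

3 1 2 4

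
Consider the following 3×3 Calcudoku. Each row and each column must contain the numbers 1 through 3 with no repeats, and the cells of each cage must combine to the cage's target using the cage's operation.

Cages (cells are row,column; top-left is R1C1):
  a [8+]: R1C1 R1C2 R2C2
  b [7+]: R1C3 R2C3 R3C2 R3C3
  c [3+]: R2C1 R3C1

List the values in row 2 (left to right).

1 3 2

Cage a needs sum 8, which forces R1C1 = 3.
Cage a needs sum 8, so R1C2 = 2.
Row 1 now contains 2, so R1C3 = 1.
Cage a has sum 8; hence R2C2 = 3.
Row 2 already has 3, leaving R2C3 = 2.
Cage b has sum 7, leaving R3C2 = 1.
Column 3 already has 2, which forces R3C3 = 3.
2 is placed in row 2, which forces R2C1 = 1.
Row 3 now contains 1; hence R3C1 = 2.
Filled in: 3 2 1 / 1 3 2 / 2 1 3.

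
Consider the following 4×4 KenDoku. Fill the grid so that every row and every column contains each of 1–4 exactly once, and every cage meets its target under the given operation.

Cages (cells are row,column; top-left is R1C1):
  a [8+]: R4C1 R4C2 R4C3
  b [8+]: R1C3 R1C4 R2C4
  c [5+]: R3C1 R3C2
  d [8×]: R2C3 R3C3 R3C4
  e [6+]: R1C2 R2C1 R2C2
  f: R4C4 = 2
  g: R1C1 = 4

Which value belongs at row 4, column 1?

1

G is a freebie, so R1C1 = 4.
F is a freebie, so R4C4 = 2.
The 3 cells of cage b must have sum 8, which forces R2C4 = 4.
Column 4 already has 4, so R3C4 = 1.
Cage b has sum 8, leaving R1C3 = 1.
Column 4 now contains 1, so R1C4 = 3.
Cage d needs product 8, leaving R2C3 = 2.
Cage d has product 8, so R3C3 = 4.
Column 3 already has 4, which forces R4C3 = 3.
Row 1 now contains 3; hence R1C2 = 2.
Column 2 already has 2; hence R3C2 = 3.
Row 4 already has 3, so R4C1 = 1.
Cage a needs sum 8, leaving R4C2 = 4.
Column 1 already has 1; hence R2C1 = 3.
Column 2 already has 3; hence R2C2 = 1.
3 is placed in row 3, leaving R3C1 = 2.
Completed grid: 4 2 1 3 / 3 1 2 4 / 2 3 4 1 / 1 4 3 2.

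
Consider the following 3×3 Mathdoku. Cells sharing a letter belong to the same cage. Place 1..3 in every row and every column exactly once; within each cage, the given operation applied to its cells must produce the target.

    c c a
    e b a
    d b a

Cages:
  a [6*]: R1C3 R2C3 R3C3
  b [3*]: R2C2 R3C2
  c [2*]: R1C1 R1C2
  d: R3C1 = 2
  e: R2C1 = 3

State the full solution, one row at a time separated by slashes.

1 2 3 / 3 1 2 / 2 3 1

E is a freebie; hence R2C1 = 3.
3 is placed in row 2, leaving R2C2 = 1.
Row 2 now contains 1; hence R2C3 = 2.
Cage d is given, so R3C1 = 2.
Column 2 already has 1, so R3C2 = 3.
Row 3 now contains 3, so R3C3 = 1.
Column 1 already has 2, so R1C1 = 1.
Column 2 already has 1, so R1C2 = 2.
Column 3 already has 1, which forces R1C3 = 3.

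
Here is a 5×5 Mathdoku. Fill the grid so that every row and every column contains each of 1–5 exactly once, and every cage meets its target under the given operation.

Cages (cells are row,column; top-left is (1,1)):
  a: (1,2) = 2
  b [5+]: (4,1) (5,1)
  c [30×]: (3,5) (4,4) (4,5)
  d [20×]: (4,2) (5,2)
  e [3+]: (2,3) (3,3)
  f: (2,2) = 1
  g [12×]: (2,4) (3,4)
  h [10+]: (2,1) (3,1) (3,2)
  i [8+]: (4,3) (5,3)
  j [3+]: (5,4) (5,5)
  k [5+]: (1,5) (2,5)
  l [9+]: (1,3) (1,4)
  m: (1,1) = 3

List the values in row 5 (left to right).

4 5 3 1 2

Cage m is a single given cell; hence (1,1) = 3.
Cage a is a single given cell, so (1,2) = 2.
F is a freebie, which forces (2,2) = 1.
1 is placed in row 2, which forces (2,3) = 2.
Column 3 now contains 2; hence (3,3) = 1.
The two cells of cage k must have sum 5, which forces (1,5) = 1.
Cage k's pair has sum 5, leaving (2,5) = 4.
The 3 cells of cage h must have sum 10; hence (3,1) = 2.
Column 5 already has 1, which forces (5,5) = 2.
Row 2 now contains 4, leaving (2,1) = 5.
Row 2 now contains 4; hence (2,4) = 3.
Cage h needs sum 10, so (3,2) = 3.
Cage g needs two cells with product 12, leaving (3,4) = 4.
Row 3 now contains 3, so (3,5) = 5.
Cage c needs product 30, so (4,4) = 2.
5 is placed in column 5, leaving (4,5) = 3.
Row 5 now contains 2, which forces (5,4) = 1.
Cage l needs two cells with sum 9, leaving (1,3) = 4.
4 is placed in column 4; hence (1,4) = 5.
Cage b's pair has sum 5, which forces (4,1) = 1.
Row 4 now contains 3; hence (4,3) = 5.
Row 5 now contains 1, which forces (5,1) = 4.
Row 5 already has 4, which forces (5,2) = 5.
The two cells of cage i must have sum 8, which forces (5,3) = 3.
Row 4 now contains 5, which forces (4,2) = 4.
Filled in: 3 2 4 5 1 / 5 1 2 3 4 / 2 3 1 4 5 / 1 4 5 2 3 / 4 5 3 1 2.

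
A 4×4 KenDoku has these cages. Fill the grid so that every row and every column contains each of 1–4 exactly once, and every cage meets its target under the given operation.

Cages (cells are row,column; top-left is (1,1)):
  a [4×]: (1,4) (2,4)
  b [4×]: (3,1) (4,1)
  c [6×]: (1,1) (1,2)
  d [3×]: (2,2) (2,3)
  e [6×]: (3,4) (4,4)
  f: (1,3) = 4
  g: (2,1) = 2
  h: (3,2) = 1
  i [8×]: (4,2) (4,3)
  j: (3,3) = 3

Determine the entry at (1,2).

2

Cage f is a single given cell, leaving (1,3) = 4.
Row 1 now contains 4, so (1,4) = 1.
G is a freebie, which forces (2,1) = 2.
1 is placed in column 4, so (2,4) = 4.
Cage h is given, so (3,2) = 1.
J is a freebie, leaving (3,3) = 3.
Row 3 now contains 3, which forces (3,4) = 2.
4 is placed in column 3, which forces (4,3) = 2.
2 is placed in column 4, which forces (4,4) = 3.
Column 1 already has 2; hence (1,1) = 3.
Cage c needs two cells with product 6, leaving (1,2) = 2.
1 is placed in column 2, leaving (2,2) = 3.
Column 3 already has 3, so (2,3) = 1.
Row 3 already has 1, which forces (3,1) = 4.
The two cells of cage b must have product 4, leaving (4,1) = 1.
2 is placed in row 4, which forces (4,2) = 4.
Filled in: 3 2 4 1 / 2 3 1 4 / 4 1 3 2 / 1 4 2 3.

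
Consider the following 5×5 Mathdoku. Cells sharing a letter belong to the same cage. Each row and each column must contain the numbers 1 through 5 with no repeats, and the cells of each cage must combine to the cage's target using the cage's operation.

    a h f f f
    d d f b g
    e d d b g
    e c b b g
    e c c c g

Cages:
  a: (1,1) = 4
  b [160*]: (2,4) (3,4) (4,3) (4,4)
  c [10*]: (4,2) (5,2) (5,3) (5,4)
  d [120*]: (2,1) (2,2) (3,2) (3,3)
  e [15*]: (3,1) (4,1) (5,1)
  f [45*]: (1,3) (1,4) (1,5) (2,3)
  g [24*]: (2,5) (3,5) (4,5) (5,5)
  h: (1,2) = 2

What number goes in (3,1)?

1

A is a freebie; hence (1,1) = 4.
Cage h is a single given cell, which forces (1,2) = 2.
Cage f has product 45; hence (2,3) = 3.
The 4 cells of cage c must have product 10, which forces (4,2) = 1.
Cage b needs product 160; hence (4,3) = 4.
2 is placed in column 2; hence (5,2) = 5.
Column 2 already has 5, which forces (2,2) = 4.
Cage d has product 120, which forces (3,2) = 3.
Cage b has product 160, leaving (3,4) = 4.
The 4 cells of cage g must have product 24, so (4,5) = 3.
Cage g needs product 24, which forces (5,5) = 4.
The 4 cells of cage f must have product 45, which forces (1,4) = 3.
Cage e has product 15, so (3,1) = 1.
Row 3 now contains 1; hence (3,5) = 2.
3 is placed in row 4, leaving (4,1) = 5.
5 is placed in row 4, so (4,4) = 2.
Cage e needs product 15, which forces (5,1) = 3.
Column 4 now contains 2, so (5,4) = 1.
Column 1 already has 5, so (2,1) = 2.
Column 4 now contains 2, leaving (2,4) = 5.
Column 5 now contains 2, so (2,5) = 1.
Row 3 now contains 2, leaving (3,3) = 5.
Row 5 now contains 1; hence (5,3) = 2.
Column 3 now contains 5, so (1,3) = 1.
Column 5 already has 1, leaving (1,5) = 5.
Completed grid: 4 2 1 3 5 / 2 4 3 5 1 / 1 3 5 4 2 / 5 1 4 2 3 / 3 5 2 1 4.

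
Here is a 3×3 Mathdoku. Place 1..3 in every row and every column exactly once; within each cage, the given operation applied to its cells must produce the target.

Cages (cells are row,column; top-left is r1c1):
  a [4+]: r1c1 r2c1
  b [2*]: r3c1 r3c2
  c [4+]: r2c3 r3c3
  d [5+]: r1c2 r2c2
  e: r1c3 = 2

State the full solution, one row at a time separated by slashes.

E is a freebie; hence r1c3 = 2.
Row 1 already has 2; hence r1c2 = 3.
The two cells of cage d must have sum 5, which forces r2c2 = 2.
Column 2 now contains 2, which forces r3c2 = 1.
1 is placed in row 3, so r3c3 = 3.
3 is placed in row 1, leaving r1c1 = 1.
Cage a's pair has sum 4, leaving r2c1 = 3.
3 is placed in column 3, so r2c3 = 1.
1 is placed in row 3, which forces r3c1 = 2.

1 3 2 / 3 2 1 / 2 1 3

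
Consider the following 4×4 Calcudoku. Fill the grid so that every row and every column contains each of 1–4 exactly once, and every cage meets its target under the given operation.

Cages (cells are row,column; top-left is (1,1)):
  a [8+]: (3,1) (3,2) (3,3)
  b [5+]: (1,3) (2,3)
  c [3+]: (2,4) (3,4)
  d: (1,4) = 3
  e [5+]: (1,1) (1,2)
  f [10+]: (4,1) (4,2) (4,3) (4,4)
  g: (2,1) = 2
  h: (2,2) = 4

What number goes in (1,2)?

1

Cage d is given; hence (1,4) = 3.
Cage g is a single given cell, so (2,1) = 2.
H is a freebie, which forces (2,2) = 4.
Row 2 already has 2, so (2,4) = 1.
Column 4 now contains 1; hence (3,4) = 2.
Column 4 now contains 2, leaving (4,4) = 4.
Cage e's pair has sum 5; hence (1,1) = 4.
Cage e needs two cells with sum 5, leaving (1,2) = 1.
Cage b needs two cells with sum 5, which forces (1,3) = 2.
Row 2 now contains 1, which forces (2,3) = 3.
1 is placed in column 2, which forces (3,2) = 3.
3 is placed in column 2, leaving (4,2) = 2.
Column 3 already has 3, leaving (4,3) = 1.
Row 3 already has 3, which forces (3,1) = 1.
Column 3 already has 1, so (3,3) = 4.
1 is placed in row 4; hence (4,1) = 3.
Completed grid: 4 1 2 3 / 2 4 3 1 / 1 3 4 2 / 3 2 1 4.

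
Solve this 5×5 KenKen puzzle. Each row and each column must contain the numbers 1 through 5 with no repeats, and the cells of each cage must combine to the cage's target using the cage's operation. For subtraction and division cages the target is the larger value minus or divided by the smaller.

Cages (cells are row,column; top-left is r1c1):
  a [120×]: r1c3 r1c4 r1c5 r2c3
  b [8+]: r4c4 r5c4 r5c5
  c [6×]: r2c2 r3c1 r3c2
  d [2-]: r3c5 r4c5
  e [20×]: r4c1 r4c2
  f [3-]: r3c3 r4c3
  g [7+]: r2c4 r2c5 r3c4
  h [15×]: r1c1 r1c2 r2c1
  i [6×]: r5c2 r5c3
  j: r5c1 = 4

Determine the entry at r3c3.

J is a freebie; hence r5c1 = 4.
Column 1 now contains 4; hence r4c1 = 5.
Cage e's pair has product 20; hence r4c2 = 4.
The 3 cells of cage h must have product 15, which forces r1c2 = 5.
Cage a has product 120, leaving r2c3 = 5.
Column 3 already has 5, leaving r3c3 = 4.
Cage f's pair has difference 3; hence r4c3 = 1.
Row 4 now contains 1, leaving r4c5 = 3.
Row 4 already has 3, which forces r4c4 = 2.
Cage g needs sum 7, which forces r2c4 = 4.
Cage g has sum 7; hence r2c5 = 2.
Column 4 now contains 2, leaving r3c4 = 1.
Row 3 already has 1, which forces r3c5 = 5.
Column 4 now contains 1, so r5c4 = 5.
Column 5 now contains 5, leaving r5c5 = 1.
Cage a needs product 120, which forces r1c3 = 2.
4 is placed in column 4; hence r1c4 = 3.
Column 5 already has 2, leaving r1c5 = 4.
Cage c has product 6; hence r2c2 = 1.
Column 3 now contains 2; hence r5c3 = 3.
Row 1 now contains 3, which forces r1c1 = 1.
Row 2 now contains 1, so r2c1 = 3.
Column 1 now contains 3; hence r3c1 = 2.
Row 3 already has 2; hence r3c2 = 3.
Row 5 already has 3, so r5c2 = 2.
The full grid is 1 5 2 3 4 / 3 1 5 4 2 / 2 3 4 1 5 / 5 4 1 2 3 / 4 2 3 5 1.

4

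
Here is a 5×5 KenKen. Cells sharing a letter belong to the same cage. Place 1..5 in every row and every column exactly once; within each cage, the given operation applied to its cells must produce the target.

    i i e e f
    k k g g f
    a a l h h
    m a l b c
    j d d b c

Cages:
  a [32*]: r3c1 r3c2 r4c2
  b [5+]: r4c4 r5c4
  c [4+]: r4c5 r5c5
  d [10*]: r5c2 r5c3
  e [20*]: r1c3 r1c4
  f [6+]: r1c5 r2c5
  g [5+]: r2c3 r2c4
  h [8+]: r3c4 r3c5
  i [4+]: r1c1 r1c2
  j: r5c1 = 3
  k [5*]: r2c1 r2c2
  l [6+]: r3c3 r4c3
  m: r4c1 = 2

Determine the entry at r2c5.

4

The 3 cells of cage a must have product 32, so r3c1 = 4.
Cage a has product 32, so r3c2 = 2.
M is a freebie; hence r4c1 = 2.
The 3 cells of cage a must have product 32, which forces r4c2 = 4.
J is a freebie, which forces r5c1 = 3.
2 is placed in column 2, so r5c2 = 5.
Row 5 now contains 5, which forces r5c3 = 2.
Row 5 now contains 3, which forces r5c5 = 1.
Column 1 already has 3; hence r1c1 = 1.
The two cells of cage i must have sum 4, leaving r1c2 = 3.
Cage k's pair has product 5, which forces r2c1 = 5.
Column 2 already has 5, which forces r2c2 = 1.
The two cells of cage b must have sum 5, leaving r4c4 = 1.
Column 5 already has 1, leaving r4c5 = 3.
Row 5 already has 1; hence r5c4 = 4.
Cage e's pair has product 20, which forces r1c3 = 4.
4 is placed in column 4, so r1c4 = 5.
Row 1 already has 4, so r1c5 = 2.
The two cells of cage g must have sum 5, which forces r2c3 = 3.
4 is placed in column 4, which forces r2c4 = 2.
Column 5 now contains 2, leaving r2c5 = 4.
The two cells of cage l must have sum 6, leaving r3c3 = 1.
Cage h needs two cells with sum 8; hence r3c4 = 3.
Column 5 already has 3; hence r3c5 = 5.
1 is placed in row 4, which forces r4c3 = 5.
The full grid is 1 3 4 5 2 / 5 1 3 2 4 / 4 2 1 3 5 / 2 4 5 1 3 / 3 5 2 4 1.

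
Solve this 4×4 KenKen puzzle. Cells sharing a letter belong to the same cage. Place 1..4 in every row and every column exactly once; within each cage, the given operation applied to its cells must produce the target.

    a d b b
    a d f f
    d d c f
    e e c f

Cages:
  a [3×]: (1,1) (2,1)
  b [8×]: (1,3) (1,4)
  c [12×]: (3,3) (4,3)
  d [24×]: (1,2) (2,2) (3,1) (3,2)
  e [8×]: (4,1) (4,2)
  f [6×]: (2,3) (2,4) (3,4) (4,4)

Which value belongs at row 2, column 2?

Cage f has product 6; hence (2,3) = 1.
Cage a's pair has product 3, leaving (1,1) = 1.
Row 2 now contains 1, so (2,1) = 3.
Row 2 now contains 3; hence (2,4) = 2.
The 4 cells of cage d must have product 24, which forces (1,2) = 3.
Cage b needs two cells with product 8, which forces (1,3) = 2.
Column 4 already has 2, leaving (1,4) = 4.
2 is placed in row 2, which forces (2,2) = 4.
Cage d has product 24, leaving (3,1) = 2.
The 4 cells of cage d must have product 24, which forces (3,2) = 1.
Row 3 now contains 1, which forces (3,4) = 3.
2 is placed in column 1, which forces (4,1) = 4.
4 is placed in column 2, so (4,2) = 2.
4 is placed in row 4, which forces (4,3) = 3.
Column 4 now contains 3, leaving (4,4) = 1.
Row 3 already has 3, which forces (3,3) = 4.
Filled in: 1 3 2 4 / 3 4 1 2 / 2 1 4 3 / 4 2 3 1.

4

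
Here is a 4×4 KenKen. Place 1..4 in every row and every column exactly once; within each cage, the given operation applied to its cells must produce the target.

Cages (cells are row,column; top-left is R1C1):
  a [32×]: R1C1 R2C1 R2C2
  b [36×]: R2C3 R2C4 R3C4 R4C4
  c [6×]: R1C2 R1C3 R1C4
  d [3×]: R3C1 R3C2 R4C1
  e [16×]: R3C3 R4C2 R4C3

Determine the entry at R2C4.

1

The 3 cells of cage a must have product 32, which forces R1C1 = 4.
Cage a has product 32, so R2C1 = 2.
Cage a needs product 32, which forces R2C2 = 4.
Cage b has product 36; hence R2C3 = 3.
Row 2 already has 4; hence R2C4 = 1.
Cage d needs product 3; hence R3C1 = 3.
The 3 cells of cage d must have product 3, so R3C2 = 1.
3 is placed in row 3; hence R3C4 = 4.
Cage d has product 3, leaving R4C1 = 1.
Column 2 already has 4, which forces R4C2 = 2.
Row 4 now contains 1, which forces R4C3 = 4.
Column 4 now contains 4, so R4C4 = 3.
Column 2 now contains 2, leaving R1C2 = 3.
Cage c has product 6, so R1C3 = 1.
Column 4 already has 3, so R1C4 = 2.
Row 3 already has 4, which forces R3C3 = 2.
Filled in: 4 3 1 2 / 2 4 3 1 / 3 1 2 4 / 1 2 4 3.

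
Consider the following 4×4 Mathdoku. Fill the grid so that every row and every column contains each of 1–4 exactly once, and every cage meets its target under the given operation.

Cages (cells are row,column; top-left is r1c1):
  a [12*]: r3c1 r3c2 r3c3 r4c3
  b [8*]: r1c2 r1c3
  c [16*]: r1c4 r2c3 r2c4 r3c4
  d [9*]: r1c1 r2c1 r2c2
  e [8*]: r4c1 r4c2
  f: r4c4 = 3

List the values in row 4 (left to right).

2 4 1 3

Cage d needs product 9, so r1c1 = 3.
Cage d needs product 9; hence r2c1 = 1.
The 3 cells of cage d must have product 9; hence r2c2 = 3.
The 4 cells of cage c must have product 16, so r2c3 = 2.
1 is placed in row 2, which forces r2c4 = 4.
Column 3 now contains 2; hence r4c3 = 1.
Cage f is a single given cell, leaving r4c4 = 3.
Cage b's pair has product 8; hence r1c2 = 2.
Column 3 now contains 2, so r1c3 = 4.
Row 1 already has 2, leaving r1c4 = 1.
Cage a needs product 12, which forces r3c1 = 4.
Cage a has product 12, so r3c2 = 1.
The 4 cells of cage a must have product 12, so r3c3 = 3.
Column 4 now contains 1; hence r3c4 = 2.
Column 1 now contains 4, leaving r4c1 = 2.
Column 2 now contains 2; hence r4c2 = 4.
Completed grid: 3 2 4 1 / 1 3 2 4 / 4 1 3 2 / 2 4 1 3.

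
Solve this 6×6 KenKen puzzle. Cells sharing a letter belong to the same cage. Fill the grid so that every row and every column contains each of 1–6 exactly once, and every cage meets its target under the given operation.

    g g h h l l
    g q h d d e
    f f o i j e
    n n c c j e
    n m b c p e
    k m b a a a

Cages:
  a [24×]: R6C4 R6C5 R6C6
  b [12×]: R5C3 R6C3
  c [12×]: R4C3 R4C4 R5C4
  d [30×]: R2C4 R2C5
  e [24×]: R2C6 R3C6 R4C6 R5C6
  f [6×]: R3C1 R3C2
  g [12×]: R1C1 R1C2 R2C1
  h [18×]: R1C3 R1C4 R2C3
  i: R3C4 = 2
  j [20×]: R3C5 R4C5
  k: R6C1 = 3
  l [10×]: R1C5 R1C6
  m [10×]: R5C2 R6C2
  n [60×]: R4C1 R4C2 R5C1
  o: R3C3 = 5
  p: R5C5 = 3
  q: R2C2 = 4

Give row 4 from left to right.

Cage q is a single given cell; hence R2C2 = 4.
Cage o is given, which forces R3C3 = 5.
I is a freebie; hence R3C4 = 2.
Row 3 now contains 5; hence R3C5 = 4.
Column 5 already has 4, which forces R4C5 = 5.
Cage p is a single given cell, leaving R5C5 = 3.
Cage k is a single given cell; hence R6C1 = 3.
Column 5 already has 5; hence R1C5 = 2.
The two cells of cage l must have product 10, which forces R1C6 = 5.
The two cells of cage d must have product 30, leaving R2C4 = 5.
Column 5 already has 5; hence R2C5 = 6.
The 3 cells of cage n must have product 60, which forces R5C1 = 5.
Row 5 already has 5; hence R5C2 = 2.
Row 5 already has 2, which forces R5C3 = 6.
Column 2 already has 2; hence R6C2 = 5.
Column 3 now contains 6, which forces R6C3 = 2.
6 is placed in column 5, leaving R6C5 = 1.
The 3 cells of cage h must have product 18, which forces R1C4 = 6.
Column 4 already has 6, leaving R6C4 = 4.
Row 6 now contains 4, leaving R6C6 = 6.
Cage g needs product 12, leaving R1C1 = 4.
Cage g has product 12, so R1C2 = 3.
Row 1 now contains 3, so R1C3 = 1.
The 3 cells of cage g must have product 12, so R2C1 = 1.
1 is placed in column 3, so R2C3 = 3.
3 is placed in row 2, which forces R2C6 = 2.
Column 1 now contains 1; hence R3C1 = 6.
6 is placed in row 3, leaving R3C2 = 1.
1 is placed in row 3; hence R3C6 = 3.
4 is placed in column 1, leaving R4C1 = 2.
Column 2 already has 3, so R4C2 = 6.
Cage c has product 12, which forces R4C3 = 4.
Cage c has product 12, which forces R4C4 = 3.
Row 4 now contains 4, leaving R4C6 = 1.
Column 4 already has 4, leaving R5C4 = 1.
Column 6 already has 1, so R5C6 = 4.
Filled in: 4 3 1 6 2 5 / 1 4 3 5 6 2 / 6 1 5 2 4 3 / 2 6 4 3 5 1 / 5 2 6 1 3 4 / 3 5 2 4 1 6.

2 6 4 3 5 1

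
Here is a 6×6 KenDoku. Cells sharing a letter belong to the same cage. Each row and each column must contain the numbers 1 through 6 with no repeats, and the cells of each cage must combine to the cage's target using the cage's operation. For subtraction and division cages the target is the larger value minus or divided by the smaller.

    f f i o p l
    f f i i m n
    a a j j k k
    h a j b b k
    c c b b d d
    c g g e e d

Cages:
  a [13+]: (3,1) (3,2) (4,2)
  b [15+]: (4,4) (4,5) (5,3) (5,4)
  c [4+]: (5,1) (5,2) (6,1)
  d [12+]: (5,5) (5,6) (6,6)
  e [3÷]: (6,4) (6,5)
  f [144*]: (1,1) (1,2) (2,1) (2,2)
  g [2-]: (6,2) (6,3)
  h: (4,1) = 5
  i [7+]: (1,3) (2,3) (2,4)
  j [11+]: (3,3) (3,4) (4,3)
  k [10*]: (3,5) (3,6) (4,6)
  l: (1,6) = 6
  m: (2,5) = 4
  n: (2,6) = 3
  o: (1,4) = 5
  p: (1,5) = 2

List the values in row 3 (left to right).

4 6 2 3 5 1

Cage o is given, leaving (1,4) = 5.
P is a freebie; hence (1,5) = 2.
Cage l is given, leaving (1,6) = 6.
Cage m is given; hence (2,5) = 4.
N is a freebie, leaving (2,6) = 3.
Cage h is a single given cell, which forces (4,1) = 5.
Cage c needs sum 4, leaving (5,1) = 2.
Cage c has sum 4, leaving (5,2) = 1.
Cage c needs sum 4, so (6,1) = 1.
Column 1 already has 1, which forces (2,1) = 6.
Cage f has product 144, so (2,2) = 2.
2 is placed in row 2, which forces (2,4) = 1.
Cage e needs two cells with quotient 3, so (6,4) = 2.
Cage e's pair has quotient 3, so (6,5) = 6.
Cage i has sum 7, leaving (1,3) = 1.
Row 2 now contains 1, so (2,3) = 5.
Column 3 now contains 5, which forces (5,3) = 4.
6 is placed in column 5, which forces (5,5) = 3.
Row 5 now contains 4, which forces (5,6) = 5.
Column 3 now contains 5, which forces (6,3) = 3.
5 is placed in column 6, leaving (6,6) = 4.
The 3 cells of cage j must have sum 11, which forces (3,4) = 3.
Cage k has product 10; hence (3,5) = 5.
Cage b has sum 15, so (4,4) = 4.
Column 5 now contains 3, which forces (4,5) = 1.
1 is placed in row 4; hence (4,6) = 2.
3 is placed in row 5, which forces (5,4) = 6.
Row 6 already has 3, so (6,2) = 5.
3 is placed in row 3; hence (3,1) = 4.
Cage a needs sum 13; hence (3,2) = 6.
Cage j has sum 11, which forces (3,3) = 2.
2 is placed in column 6; hence (3,6) = 1.
Cage a has sum 13; hence (4,2) = 3.
2 is placed in row 4, so (4,3) = 6.
Column 1 now contains 4, so (1,1) = 3.
Column 2 now contains 3, leaving (1,2) = 4.
The full grid is 3 4 1 5 2 6 / 6 2 5 1 4 3 / 4 6 2 3 5 1 / 5 3 6 4 1 2 / 2 1 4 6 3 5 / 1 5 3 2 6 4.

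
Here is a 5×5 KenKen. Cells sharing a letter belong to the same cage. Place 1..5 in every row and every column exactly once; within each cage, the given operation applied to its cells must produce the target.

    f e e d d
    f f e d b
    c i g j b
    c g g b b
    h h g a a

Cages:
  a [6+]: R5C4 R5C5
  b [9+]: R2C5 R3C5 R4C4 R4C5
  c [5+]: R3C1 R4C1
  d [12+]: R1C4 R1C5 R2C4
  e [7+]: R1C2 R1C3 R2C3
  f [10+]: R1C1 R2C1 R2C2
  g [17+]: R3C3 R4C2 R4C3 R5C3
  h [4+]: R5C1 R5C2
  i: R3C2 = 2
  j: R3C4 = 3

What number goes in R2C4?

Cage i is given, so R3C2 = 2.
Cage j is a single given cell; hence R3C4 = 3.
Cage g needs sum 17, which forces R4C2 = 5.
Cage g needs sum 17; hence R4C3 = 3.
The only place for 5 in row 5 is R5C3.
5 is placed in column 3, which forces R3C3 = 4.
Cage e needs sum 7; hence R1C2 = 4.
Row 3 already has 4; hence R3C1 = 1.
Row 3 already has 1; hence R3C5 = 5.
Cage c's pair has sum 5, which forces R4C1 = 4.
Row 4 now contains 4, leaving R4C5 = 2.
Column 1 already has 1; hence R5C1 = 3.
3 is placed in row 5, which forces R5C2 = 1.
Column 5 already has 2, which forces R5C5 = 4.
Cage d has sum 12, which forces R1C4 = 5.
5 is placed in column 5, so R1C5 = 3.
Column 2 already has 1, so R2C2 = 3.
Cage d has sum 12; hence R2C4 = 4.
Cage b needs sum 9, leaving R2C5 = 1.
Row 4 now contains 2, leaving R4C4 = 1.
Row 5 now contains 4, leaving R5C4 = 2.
Row 1 already has 5, leaving R1C1 = 2.
The 3 cells of cage e must have sum 7, which forces R1C3 = 1.
The 3 cells of cage f must have sum 10, so R2C1 = 5.
Row 2 now contains 1, so R2C3 = 2.
Filled in: 2 4 1 5 3 / 5 3 2 4 1 / 1 2 4 3 5 / 4 5 3 1 2 / 3 1 5 2 4.

4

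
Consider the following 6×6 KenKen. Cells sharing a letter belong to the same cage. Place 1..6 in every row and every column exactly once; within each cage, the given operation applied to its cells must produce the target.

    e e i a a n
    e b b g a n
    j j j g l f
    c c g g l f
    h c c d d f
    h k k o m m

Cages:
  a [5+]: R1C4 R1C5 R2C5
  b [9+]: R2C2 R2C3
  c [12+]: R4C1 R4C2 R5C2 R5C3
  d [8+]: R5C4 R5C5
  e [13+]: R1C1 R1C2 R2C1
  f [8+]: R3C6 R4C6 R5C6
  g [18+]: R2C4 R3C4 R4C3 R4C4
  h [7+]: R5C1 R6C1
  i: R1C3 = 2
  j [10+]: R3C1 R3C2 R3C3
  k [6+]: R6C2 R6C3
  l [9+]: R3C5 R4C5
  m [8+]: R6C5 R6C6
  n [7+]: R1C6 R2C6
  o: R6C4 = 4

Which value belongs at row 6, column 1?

Cage i is a single given cell, which forces R1C3 = 2.
2 is placed in row 1, so R1C4 = 1.
Row 1 now contains 1, so R1C5 = 3.
Cage o is a single given cell; hence R6C4 = 4.
Cage a has sum 5; hence R2C5 = 1.
The only place for 6 in column 6 is R6C6.
The two cells of cage m must have sum 8, leaving R6C5 = 2.
The only place for 3 in row 6 is R6C1.
Cage h needs two cells with sum 7, leaving R5C1 = 4.
4 is placed in column 1, so R2C1 = 2.
Row 2 now contains 2; hence R2C6 = 3.
Cage n needs two cells with sum 7; hence R1C6 = 4.
The only place for 6 in row 2 is R2C4.
The only place for 6 in column 5 is R5C5.
The two cells of cage d must have sum 8, leaving R5C4 = 2.
Cage g needs sum 18, which forces R4C3 = 4.
Row 4 now contains 4, which forces R4C5 = 5.
Cage b needs two cells with sum 9; hence R2C2 = 4.
Column 3 already has 4, so R2C3 = 5.
Cage g has sum 18, leaving R3C4 = 5.
Column 5 already has 5; hence R3C5 = 4.
Row 4 now contains 5; hence R4C4 = 3.
5 is placed in column 3, so R6C3 = 1.
Cage c has sum 12, so R4C1 = 6.
Row 4 now contains 3, which forces R4C2 = 2.
Row 4 now contains 2; hence R4C6 = 1.
The 4 cells of cage c must have sum 12, so R5C2 = 1.
Column 3 now contains 1, so R5C3 = 3.
Cage f has sum 8; hence R5C6 = 5.
Row 6 now contains 1, so R6C2 = 5.
Column 1 already has 6, so R1C1 = 5.
Column 2 now contains 5, so R1C2 = 6.
Column 1 already has 6, which forces R3C1 = 1.
Cage j has sum 10; hence R3C2 = 3.
Column 3 already has 3, leaving R3C3 = 6.
Column 6 now contains 1; hence R3C6 = 2.
Completed grid: 5 6 2 1 3 4 / 2 4 5 6 1 3 / 1 3 6 5 4 2 / 6 2 4 3 5 1 / 4 1 3 2 6 5 / 3 5 1 4 2 6.

3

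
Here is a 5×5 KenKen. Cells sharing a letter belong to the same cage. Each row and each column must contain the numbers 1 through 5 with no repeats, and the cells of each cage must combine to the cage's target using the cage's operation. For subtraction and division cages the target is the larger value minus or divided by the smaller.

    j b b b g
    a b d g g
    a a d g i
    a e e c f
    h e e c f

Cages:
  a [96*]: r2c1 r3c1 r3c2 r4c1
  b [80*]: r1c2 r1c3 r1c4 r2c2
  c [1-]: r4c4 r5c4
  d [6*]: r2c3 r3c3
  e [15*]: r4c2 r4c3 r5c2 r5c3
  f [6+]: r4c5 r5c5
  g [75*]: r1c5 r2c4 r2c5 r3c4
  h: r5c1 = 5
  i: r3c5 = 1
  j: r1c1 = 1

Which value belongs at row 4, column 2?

1

Cage j is a single given cell, which forces r1c1 = 1.
Cage a has product 96; hence r3c2 = 4.
I is a freebie, leaving r3c5 = 1.
Cage h is given, leaving r5c1 = 5.
Column 2 now contains 4, so r1c2 = 5.
Row 1 now contains 5, so r1c5 = 3.
Column 2 now contains 4, which forces r2c2 = 2.
Row 2 already has 2; hence r2c3 = 3.
Cage g needs product 75, so r2c4 = 1.
Column 5 now contains 3, leaving r2c5 = 5.
Column 3 now contains 3, leaving r3c3 = 2.
Cage g needs product 75, which forces r3c4 = 5.
Column 2 already has 5, so r4c2 = 1.
Row 4 already has 1, leaving r4c3 = 5.
1 is placed in column 2, which forces r5c2 = 3.
Column 3 now contains 3, so r5c3 = 1.
Column 3 already has 2; hence r1c3 = 4.
Cage b needs product 80, leaving r1c4 = 2.
3 is placed in row 2, which forces r2c1 = 4.
Row 3 already has 2, leaving r3c1 = 3.
The 4 cells of cage a must have product 96, which forces r4c1 = 2.
The two cells of cage c must have difference 1, so r4c4 = 3.
Row 4 already has 2, which forces r4c5 = 4.
2 is placed in column 4, leaving r5c4 = 4.
4 is placed in column 5; hence r5c5 = 2.
Filled in: 1 5 4 2 3 / 4 2 3 1 5 / 3 4 2 5 1 / 2 1 5 3 4 / 5 3 1 4 2.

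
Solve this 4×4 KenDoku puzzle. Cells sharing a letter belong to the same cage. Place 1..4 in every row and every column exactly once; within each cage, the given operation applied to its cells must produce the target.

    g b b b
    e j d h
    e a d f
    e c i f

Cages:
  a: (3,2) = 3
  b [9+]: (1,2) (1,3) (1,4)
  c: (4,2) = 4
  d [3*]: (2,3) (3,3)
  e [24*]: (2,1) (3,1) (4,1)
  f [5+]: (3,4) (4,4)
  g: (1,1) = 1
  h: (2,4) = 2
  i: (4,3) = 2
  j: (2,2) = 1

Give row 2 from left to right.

G is a freebie, which forces (1,1) = 1.
Cage j is given, so (2,2) = 1.
Row 2 now contains 1, which forces (2,3) = 3.
Cage h is a single given cell, which forces (2,4) = 2.
Cage a is a single given cell, so (3,2) = 3.
Column 3 already has 3; hence (3,3) = 1.
Row 3 now contains 1, so (3,4) = 4.
Cage c is a single given cell, so (4,2) = 4.
Cage i is given, leaving (4,3) = 2.
Column 2 already has 4; hence (1,2) = 2.
Column 3 now contains 2, so (1,3) = 4.
Column 4 now contains 4, leaving (1,4) = 3.
Row 2 now contains 2; hence (2,1) = 4.
Row 3 already has 4, leaving (3,1) = 2.
Row 4 now contains 2; hence (4,1) = 3.
Cage f's pair has sum 5, so (4,4) = 1.
Filled in: 1 2 4 3 / 4 1 3 2 / 2 3 1 4 / 3 4 2 1.

4 1 3 2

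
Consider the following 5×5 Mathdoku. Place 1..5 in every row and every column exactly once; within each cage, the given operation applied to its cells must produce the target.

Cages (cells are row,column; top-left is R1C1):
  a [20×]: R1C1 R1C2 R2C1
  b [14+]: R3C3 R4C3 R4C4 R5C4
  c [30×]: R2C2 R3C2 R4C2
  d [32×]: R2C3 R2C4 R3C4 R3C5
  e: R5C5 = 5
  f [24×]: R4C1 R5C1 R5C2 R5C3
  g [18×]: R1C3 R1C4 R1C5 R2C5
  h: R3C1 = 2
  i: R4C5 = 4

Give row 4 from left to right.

Cage g has product 18, leaving R2C5 = 3.
Cage h is given, so R3C1 = 2.
Cage i is a single given cell, leaving R4C5 = 4.
Cage e is a single given cell, leaving R5C5 = 5.
Cage d has product 32; hence R2C3 = 4.
The 4 cells of cage d must have product 32, leaving R2C4 = 2.
Cage d has product 32, leaving R3C4 = 4.
Column 5 now contains 4, leaving R3C5 = 1.
1 is placed in column 5; hence R1C5 = 2.
Row 2 now contains 2; hence R2C2 = 5.
Cage c has product 30, so R3C2 = 3.
The 4 cells of cage b must have sum 14, which forces R3C3 = 5.
Cage c needs product 30; hence R4C2 = 2.
Cage b has sum 14, leaving R4C4 = 5.
The 3 cells of cage a must have product 20, leaving R1C1 = 5.
Cage a has product 20, which forces R1C2 = 4.
Row 2 already has 5, so R2C1 = 1.
1 is placed in column 1, which forces R4C1 = 3.
Row 4 now contains 3, so R4C3 = 1.
3 is placed in column 1, leaving R5C1 = 4.
Column 2 already has 4, which forces R5C2 = 1.
Cage f has product 24, which forces R5C3 = 2.
1 is placed in row 5, so R5C4 = 3.
Column 3 now contains 1, which forces R1C3 = 3.
Column 4 now contains 3, which forces R1C4 = 1.
Filled in: 5 4 3 1 2 / 1 5 4 2 3 / 2 3 5 4 1 / 3 2 1 5 4 / 4 1 2 3 5.

3 2 1 5 4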